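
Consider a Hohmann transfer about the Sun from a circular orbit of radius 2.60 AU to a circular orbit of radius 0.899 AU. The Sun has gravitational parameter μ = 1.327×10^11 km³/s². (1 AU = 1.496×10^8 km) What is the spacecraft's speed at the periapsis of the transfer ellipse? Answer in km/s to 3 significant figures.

In km: r₁ = 2.60 × 1.496×10^8 = 3.8896×10^8 km; r₂ = 0.899 × 1.496×10^8 = 1.344904×10^8 km.
Transfer-ellipse semi-major axis a_t = (r₁ + r₂)/2 = (3.8896×10^8 + 1.344904×10^8)/2 = 2.617252×10^8 km.
At periapsis, r = 1.344904×10^8 km.
From the vis-viva equation, v = √[μ(2/r − 1/a_t)] = 38.29 km/s.

v = 38.3 km/s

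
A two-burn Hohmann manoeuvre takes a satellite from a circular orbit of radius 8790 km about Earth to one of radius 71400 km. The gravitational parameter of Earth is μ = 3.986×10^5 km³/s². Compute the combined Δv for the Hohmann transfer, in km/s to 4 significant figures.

Δv = 3.509 km/s

The Hohmann ellipse has a_t = (r₁ + r₂)/2 = 40095 km.
Circular speed at r₁: v₁ = √(μ/r₁) = √(3.986×10^5/8790) = 6.7340 km/s.
On the transfer ellipse at r₁, v² = μ(2/r − 1/a) gives v_p = √[μ(2/r₁ − 1/a_t)] = 8.9862 km/s.
First burn Δv₁ = |v_p − v₁| = 2.2522 km/s.
At r₂, v₂ = √(μ/r₂) = 2.3628 km/s.
Transfer-orbit speed at r₂: v_a = √[μ(2/r₂ − 1/a_t)] = 1.1063 km/s.
Second burn Δv₂ = |v₂ − v_a| = 1.2565 km/s.
Total Δv = Δv₁ + Δv₂ = 3.509 km/s.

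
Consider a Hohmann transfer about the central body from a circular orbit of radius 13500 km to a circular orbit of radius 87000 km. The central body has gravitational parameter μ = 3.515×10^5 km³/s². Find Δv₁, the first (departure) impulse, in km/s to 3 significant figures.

Semi-major axis of the transfer orbit: a_t = (13500 + 87000)/2 = 50250 km.
On the circular orbit at r = 13500 km, v_c = √(μ/r) = 5.103 km/s.
Transfer-orbit speed at the same r (vis-viva, a = a_t): v_t = √[μ(2/r − 1/a_t)] = 6.714 km/s.
Δv₁ = |v_t − v_c| = |6.714 − 5.103| = 1.611 km/s.

Δv₁ = 1.61 km/s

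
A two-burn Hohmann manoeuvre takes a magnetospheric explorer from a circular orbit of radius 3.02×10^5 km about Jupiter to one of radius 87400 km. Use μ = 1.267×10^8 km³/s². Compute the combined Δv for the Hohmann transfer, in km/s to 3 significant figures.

The Hohmann ellipse has a_t = (r₁ + r₂)/2 = 1.947×10^5 km.
At r₁ the circular-orbit speed is v₁ = √(μ/r₁) = 20.4826 km/s.
On the transfer ellipse at r₁, vis-viva equation gives v_a = √[μ(2/r₁ − 1/a_t)] = 13.7233 km/s.
First burn Δv₁ = |v_a − v₁| = 6.759 km/s.
At r₂, v₂ = √(μ/r₂) = 38.074 km/s.
Transfer-orbit speed at r₂: v_p = √[μ(2/r₂ − 1/a_t)] = 47.419 km/s.
Second burn Δv₂ = |v₂ − v_p| = 9.345 km/s.
Δv = Δv₁ + Δv₂ = 6.759 + 9.345 = 16.10 km/s.

Δv = 16.1 km/s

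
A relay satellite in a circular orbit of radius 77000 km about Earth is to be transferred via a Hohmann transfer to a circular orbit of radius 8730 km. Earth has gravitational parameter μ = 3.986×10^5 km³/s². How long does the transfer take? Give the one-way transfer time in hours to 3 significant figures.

t = 12.3 hours

Transfer-ellipse semi-major axis a_t = (r₁ + r₂)/2 = (77000 + 8730)/2 = 42865 km.
Half the transfer-orbit period gives t = π√(a_t³/μ) = 44160 s.
Converting: 44160 s ÷ 3600 s/hour = 12.3 hours.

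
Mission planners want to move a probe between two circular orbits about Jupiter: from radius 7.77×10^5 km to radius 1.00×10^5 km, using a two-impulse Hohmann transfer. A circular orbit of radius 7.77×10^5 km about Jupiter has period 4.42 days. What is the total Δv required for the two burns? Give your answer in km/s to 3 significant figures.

Δv = 18.5 km/s

From Kepler's third law T² = 4π²r³/μ at r = 7.77×10^5 km, T = 4.42 days = 4.42 × 86400 s = 3.81888×10^5 s: μ = 4π²r³/T² = 1.26985×10^8 km³/s².
Semi-major axis of the transfer orbit: a_t = (7.770×10^5 + 1.000×10^5)/2 = 4.385×10^5 km.
At r₁ the circular-orbit speed is v₁ = √(μ/r₁) = 12.784 km/s.
Transfer-orbit speed at r₁ (v² = μ(2/r − 1/a)): v_a = √[μ(2/r₁ − 1/a_t)] = 6.1049 km/s.
First burn Δv₁ = |v_a − v₁| = 6.679 km/s.
Circular speed at r₂: v₂ = √(μ/r₂) = 35.635 km/s.
Transfer-orbit speed at r₂: v_p = √[μ(2/r₂ − 1/a_t)] = 47.435 km/s.
Second burn Δv₂ = |v₂ − v_p| = 11.80 km/s.
Δv = Δv₁ + Δv₂ = 6.679 + 11.80 = 18.48 km/s.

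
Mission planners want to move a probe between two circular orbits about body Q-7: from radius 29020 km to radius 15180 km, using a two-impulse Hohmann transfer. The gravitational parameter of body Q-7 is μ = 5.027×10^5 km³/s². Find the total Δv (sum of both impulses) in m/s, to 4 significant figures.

Δv = 1552 m/s

Semi-major axis of the transfer orbit: a_t = (29020 + 15180)/2 = 22100 km.
Circular speed at r₁: v₁ = √(μ/r₁) = √(5.027×10^5/29020) = 4.1620 km/s.
Transfer-orbit speed at r₁ (vis-viva): v_a = √[μ(2/r₁ − 1/a_t)] = 3.4494 km/s.
First burn Δv₁ = |v_a − v₁| = 0.7126 km/s.
At r₂, v₂ = √(μ/r₂) = 5.7546 km/s.
Transfer-orbit speed at r₂: v_p = √[μ(2/r₂ − 1/a_t)] = 6.5943 km/s.
Second burn Δv₂ = |v₂ − v_p| = 0.8397 km/s.
Δv = Δv₁ + Δv₂ = 0.7126 + 0.8397 = 1.552 km/s.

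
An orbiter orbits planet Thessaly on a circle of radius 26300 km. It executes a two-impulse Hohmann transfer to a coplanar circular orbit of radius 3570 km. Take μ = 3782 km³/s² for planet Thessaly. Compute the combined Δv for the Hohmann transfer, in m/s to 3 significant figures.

Δv = 530 m/s

Transfer-ellipse semi-major axis a_t = (r₁ + r₂)/2 = (26300 + 3570)/2 = 14935 km.
At r₁ the circular-orbit speed is v₁ = √(μ/r₁) = 0.3792 km/s.
Transfer-orbit speed at r₁ (vis-viva equation): v_a = √[μ(2/r₁ − 1/a_t)] = 0.1854 km/s.
First burn Δv₁ = |v_a − v₁| = 0.1938 km/s.
At r₂, v₂ = √(μ/r₂) = 1.02926 km/s.
Transfer-orbit speed at r₂: v_p = √[μ(2/r₂ − 1/a_t)] = 1.36585 km/s.
Second burn Δv₂ = |v₂ − v_p| = 0.3366 km/s.
Δv = Δv₁ + Δv₂ = 0.1938 + 0.3366 = 0.5304 km/s.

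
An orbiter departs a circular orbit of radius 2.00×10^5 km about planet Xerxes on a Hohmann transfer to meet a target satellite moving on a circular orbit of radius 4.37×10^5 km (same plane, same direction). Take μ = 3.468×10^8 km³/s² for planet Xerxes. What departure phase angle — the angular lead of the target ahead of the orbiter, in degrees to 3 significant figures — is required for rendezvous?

The Hohmann ellipse has a_t = (r₁ + r₂)/2 = 3.185×10^5 km.
The half-period of the transfer ellipse is t = π√(a_t³/μ) = 30323 s.
The target's mean motion on its circular orbit is ω₂ = √(μ/r₂³) = 6.4464×10^-5 rad/s.
Angle swept by the target during transfer: ω₂·t = 1.955 rad = 112.0°.
The orbiter traverses 180° on the transfer ellipse, so the target must lead by 180° − 112.0° = 68.0°.

φ = 68.0°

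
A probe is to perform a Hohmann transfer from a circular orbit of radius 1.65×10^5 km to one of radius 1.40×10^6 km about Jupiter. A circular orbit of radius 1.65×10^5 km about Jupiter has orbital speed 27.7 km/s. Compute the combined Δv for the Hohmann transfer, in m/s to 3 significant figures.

Δv = 14500 m/s

From the circular-orbit relation v² = μ/r at r = 1.65×10^5 km: μ = v²r = (27.7)² × 1.65×10^5 = 1.26603×10^8 km³/s².
The Hohmann ellipse has a_t = (r₁ + r₂)/2 = 7.825×10^5 km.
At r₁ the circular-orbit speed is v₁ = √(μ/r₁) = 27.700 km/s.
On the transfer ellipse at r₁, vis-viva gives v_p = √[μ(2/r₁ − 1/a_t)] = 37.051 km/s.
First burn Δv₁ = |v_p − v₁| = 9.351 km/s.
At r₂, v₂ = √(μ/r₂) = 9.510 km/s.
Transfer-orbit speed at r₂: v_a = √[μ(2/r₂ − 1/a_t)] = 4.367 km/s.
Second burn Δv₂ = |v₂ − v_a| = 5.143 km/s.
Total Δv = Δv₁ + Δv₂ = 14.49 km/s.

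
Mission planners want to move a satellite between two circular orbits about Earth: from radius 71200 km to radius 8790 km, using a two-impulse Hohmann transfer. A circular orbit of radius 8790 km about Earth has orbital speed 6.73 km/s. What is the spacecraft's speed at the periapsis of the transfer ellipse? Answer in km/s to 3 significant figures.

From the circular-orbit relation v² = μ/r at r = 8790 km: μ = v²r = (6.73)² × 8790 = 3.98125×10^5 km³/s².
Semi-major axis of the transfer orbit: a_t = (71200 + 8790)/2 = 39995 km.
At periapsis, r = 8790 km.
Vis-viva: v = √[μ(2/r − 1/a_t)] = √[3.98125×10^5 × (2/8790 − 1/39995)] = 8.980 km/s.

v = 8.98 km/s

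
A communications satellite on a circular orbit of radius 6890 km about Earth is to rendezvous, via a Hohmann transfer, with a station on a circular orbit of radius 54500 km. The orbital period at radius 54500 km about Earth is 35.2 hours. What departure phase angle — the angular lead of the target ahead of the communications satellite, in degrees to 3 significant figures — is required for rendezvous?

From Kepler's third law T² = 4π²r³/μ at r = 54500 km, T = 35.2 hours = 35.2 × 3600 s = 1.2672×10^5 s: μ = 4π²r³/T² = 3.97978×10^5 km³/s².
The Hohmann ellipse has a_t = (r₁ + r₂)/2 = 30695 km.
Transfer time t = π√(a_t³/μ) = 26781 s.
Target angular speed ω₂ = √(μ/r₂³) = 4.9583×10^-5 rad/s.
Angle swept by the target during transfer: ω₂·t = 1.3279 rad = 76.08°.
Arrival is 180° from departure on the ellipse, so φ = 180° − 76.08° = 104°.

φ = 104°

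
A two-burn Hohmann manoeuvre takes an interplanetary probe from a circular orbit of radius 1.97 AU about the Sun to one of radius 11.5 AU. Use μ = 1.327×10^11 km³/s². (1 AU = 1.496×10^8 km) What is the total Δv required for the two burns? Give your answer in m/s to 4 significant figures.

Δv = 10540 m/s

In km: r₁ = 1.97 × 1.496×10^8 = 2.94712×10^8 km; r₂ = 11.5 × 1.496×10^8 = 1.7204×10^9 km.
The Hohmann ellipse has a_t = (r₁ + r₂)/2 = 1.007556×10^9 km.
At r₁ the circular-orbit speed is v₁ = √(μ/r₁) = 21.220 km/s.
Transfer-orbit speed at r₁ (vis-viva): v_p = √[μ(2/r₁ − 1/a_t)] = 27.728 km/s.
First burn Δv₁ = |v_p − v₁| = 6.508 km/s.
At r₂, v₂ = √(μ/r₂) = 8.783 km/s.
Transfer-orbit speed at r₂: v_a = √[μ(2/r₂ − 1/a_t)] = 4.750 km/s.
Second burn Δv₂ = |v₂ − v_a| = 4.033 km/s.
Δv = Δv₁ + Δv₂ = 6.508 + 4.033 = 10.54 km/s.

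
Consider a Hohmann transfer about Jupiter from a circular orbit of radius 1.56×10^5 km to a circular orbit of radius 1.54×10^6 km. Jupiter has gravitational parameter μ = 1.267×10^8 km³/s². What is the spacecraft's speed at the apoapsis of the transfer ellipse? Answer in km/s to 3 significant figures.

v = 3.89 km/s

Semi-major axis of the transfer orbit: a_t = (1.560×10^5 + 1.540×10^6)/2 = 8.480×10^5 km.
The apoapsis of the transfer ellipse is at r = 1.540×10^6 km.
Applying v² = μ(2/r − 1/a_t): v = 3.890 km/s.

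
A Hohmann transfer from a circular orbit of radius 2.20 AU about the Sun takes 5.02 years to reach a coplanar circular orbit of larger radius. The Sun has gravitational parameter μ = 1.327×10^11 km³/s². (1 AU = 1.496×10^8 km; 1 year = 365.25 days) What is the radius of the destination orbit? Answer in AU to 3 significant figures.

In km: r₁ = 2.20 × 1.496×10^8 = 3.2912×10^8 km.
Transfer time t = 5.02 years × 365.25 × 86400 s = 1.58419152×10^8 s, and t = π√(a_t³/μ).
So a_t = (μ t²/π²)^(1/3) = (1.327×10^11 × (1.58419152×10^8)² / π²)^(1/3) = 6.9619×10^8 km.
Since a_t = (r₁ + r₂)/2, r₂ = 2a_t − r₁ = 2×6.9619×10^8 − 3.2912×10^8 = 1.06326×10^9 km.
In AU: r₂ = 1.06326×10^9 / 1.496×10^8 = 7.11 AU.

r₂ = 7.11 AU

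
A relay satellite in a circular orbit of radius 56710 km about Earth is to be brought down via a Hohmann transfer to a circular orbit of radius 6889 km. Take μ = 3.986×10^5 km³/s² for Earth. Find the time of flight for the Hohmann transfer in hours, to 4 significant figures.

The Hohmann ellipse has a_t = (r₁ + r₂)/2 = 31799.5 km.
Half the transfer-orbit period gives t = π√(a_t³/μ) = 28217 s.
Converting: 28217 s ÷ 3600 s/hour = 7.838 hours.

t = 7.838 hours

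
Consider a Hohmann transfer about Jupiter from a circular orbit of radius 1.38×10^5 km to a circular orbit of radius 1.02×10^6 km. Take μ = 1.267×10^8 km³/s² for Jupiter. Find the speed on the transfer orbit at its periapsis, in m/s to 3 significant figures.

The Hohmann ellipse has a_t = (r₁ + r₂)/2 = 5.790×10^5 km.
At periapsis, r = 1.380×10^5 km.
Applying v² = μ(2/r − 1/a_t): v = 40.22 km/s.

v = 40200 m/s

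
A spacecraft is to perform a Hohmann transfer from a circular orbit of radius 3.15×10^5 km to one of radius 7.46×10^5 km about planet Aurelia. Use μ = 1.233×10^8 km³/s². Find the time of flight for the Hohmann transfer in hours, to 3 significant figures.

Transfer-ellipse semi-major axis a_t = (r₁ + r₂)/2 = (3.150×10^5 + 7.460×10^5)/2 = 5.305×10^5 km.
Transfer time t = π√(a_t³/μ) = π√((5.305×10^5)³ / 1.233×10^8) = 1.093×10^5 s.
Converting: 1.093×10^5 s ÷ 3600 s/hour = 30.4 hours.

t = 30.4 hours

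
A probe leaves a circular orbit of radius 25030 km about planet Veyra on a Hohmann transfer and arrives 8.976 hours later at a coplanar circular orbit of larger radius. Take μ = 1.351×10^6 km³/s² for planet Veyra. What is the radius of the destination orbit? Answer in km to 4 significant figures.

r₂ = 79540 km

Transfer time t = 8.976 hours = 32313.6 s, and t = π√(a_t³/μ).
So a_t = (μ t²/π²)^(1/3) = (1.351×10^6 × (32313.6)² / π²)^(1/3) = 52285 km.
Since a_t = (r₁ + r₂)/2, r₂ = 2a_t − r₁ = 2×52285 − 25030 = 79540 km.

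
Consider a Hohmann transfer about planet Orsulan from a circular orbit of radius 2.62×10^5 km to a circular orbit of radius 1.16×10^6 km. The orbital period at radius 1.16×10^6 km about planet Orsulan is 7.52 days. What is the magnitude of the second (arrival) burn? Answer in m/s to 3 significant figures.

From Kepler's third law T² = 4π²r³/μ at r = 1.16×10^6 km, T = 7.52 days = 7.52 × 86400 s = 6.49728×10^5 s: μ = 4π²r³/T² = 1.45972×10^8 km³/s².
Semi-major axis of the transfer orbit: a_t = (2.620×10^5 + 1.160×10^6)/2 = 7.110×10^5 km.
On the circular orbit at r = 1.160×10^6 km, v_c = √(μ/r) = 11.218 km/s.
Vis-viva on the transfer ellipse at r = 1.160×10^6 km gives v_t = √[μ(2/r − 1/a_t)] = 6.8096 km/s.
Δv₂ = |v_t − v_c| = |6.8096 − 11.218| = 4.408 km/s.

Δv₂ = 4410 m/s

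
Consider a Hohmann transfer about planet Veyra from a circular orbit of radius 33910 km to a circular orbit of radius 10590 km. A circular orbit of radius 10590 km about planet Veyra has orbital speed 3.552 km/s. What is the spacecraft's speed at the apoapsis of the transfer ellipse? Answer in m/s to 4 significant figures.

v = 1369 m/s

From the circular-orbit relation v² = μ/r at r = 10590 km: μ = v²r = (3.552)² × 10590 = 1.33611×10^5 km³/s².
Semi-major axis of the transfer orbit: a_t = (33910 + 10590)/2 = 22250 km.
At apoapsis, r = 33910 km.
From the vis-viva equation, v = √[μ(2/r − 1/a_t)] = 1.369 km/s.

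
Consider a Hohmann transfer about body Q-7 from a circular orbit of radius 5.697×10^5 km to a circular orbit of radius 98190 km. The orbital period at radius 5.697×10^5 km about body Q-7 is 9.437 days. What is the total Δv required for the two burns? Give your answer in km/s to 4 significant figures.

From Kepler's third law T² = 4π²r³/μ at r = 5.697×10^5 km, T = 9.437 days = 9.437 × 86400 s = 8.153568×10^5 s: μ = 4π²r³/T² = 1.09800×10^7 km³/s².
Semi-major axis of the transfer orbit: a_t = (5.697×10^5 + 98190)/2 = 3.33945×10^5 km.
Circular speed at r₁: v₁ = √(μ/r₁) = √(1.09800×10^7/5.697×10^5) = 4.3901 km/s.
Transfer-orbit speed at r₁ (vis-viva): v_a = √[μ(2/r₁ − 1/a_t)] = 2.3805 km/s.
First burn Δv₁ = |v_a − v₁| = 2.010 km/s.
Circular speed at r₂: v₂ = √(μ/r₂) = 10.575 km/s.
Transfer-orbit speed at r₂: v_p = √[μ(2/r₂ − 1/a_t)] = 13.812 km/s.
Second burn Δv₂ = |v₂ − v_p| = 3.237 km/s.
Δv = Δv₁ + Δv₂ = 2.010 + 3.237 = 5.247 km/s.

Δv = 5.247 km/s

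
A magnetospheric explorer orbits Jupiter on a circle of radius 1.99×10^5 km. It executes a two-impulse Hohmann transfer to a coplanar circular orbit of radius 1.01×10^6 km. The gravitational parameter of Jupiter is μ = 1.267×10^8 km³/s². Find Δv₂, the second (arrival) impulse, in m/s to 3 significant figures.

Δv₂ = 4770 m/s

The Hohmann ellipse has a_t = (r₁ + r₂)/2 = 6.045×10^5 km.
On the circular orbit at r = 1.010×10^6 km, v_c = √(μ/r) = 11.20 km/s.
Transfer-orbit speed at the same r (vis-viva, a = a_t): v_t = √[μ(2/r − 1/a_t)] = 6.426 km/s.
Δv₂ = |v_t − v_c| = |6.426 − 11.20| = 4.774 km/s.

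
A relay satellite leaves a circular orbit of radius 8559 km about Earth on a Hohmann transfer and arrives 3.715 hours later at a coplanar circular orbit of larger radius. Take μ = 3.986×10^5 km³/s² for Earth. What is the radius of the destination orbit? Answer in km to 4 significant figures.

Transfer time t = 3.715 hours = 13374 s, and t = π√(a_t³/μ).
So a_t = (μ t²/π²)^(1/3) = (3.986×10^5 × (13374)² / π²)^(1/3) = 19331 km.
Since a_t = (r₁ + r₂)/2, r₂ = 2a_t − r₁ = 2×19331 − 8559 = 30103 km.

r₂ = 30100 km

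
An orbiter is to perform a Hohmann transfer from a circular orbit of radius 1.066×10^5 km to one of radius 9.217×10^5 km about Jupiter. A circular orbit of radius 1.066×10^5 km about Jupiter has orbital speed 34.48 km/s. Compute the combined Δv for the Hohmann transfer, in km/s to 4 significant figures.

From the circular-orbit relation v² = μ/r at r = 1.066×10^5 km: μ = v²r = (34.48)² × 1.066×10^5 = 1.26734×10^8 km³/s².
Transfer-ellipse semi-major axis a_t = (r₁ + r₂)/2 = (1.066×10^5 + 9.217×10^5)/2 = 5.1415×10^5 km.
At r₁ the circular-orbit speed is v₁ = √(μ/r₁) = 34.480 km/s.
Transfer-orbit speed at r₁ (vis-viva equation): v_p = √[μ(2/r₁ − 1/a_t)] = 46.165 km/s.
First burn Δv₁ = |v_p − v₁| = 11.685 km/s.
At r₂, v₂ = √(μ/r₂) = 11.726 km/s.
Transfer-orbit speed at r₂: v_a = √[μ(2/r₂ − 1/a_t)] = 5.3393 km/s.
Second burn Δv₂ = |v₂ − v_a| = 6.3867 km/s.
Total Δv = Δv₁ + Δv₂ = 18.07 km/s.

Δv = 18.07 km/s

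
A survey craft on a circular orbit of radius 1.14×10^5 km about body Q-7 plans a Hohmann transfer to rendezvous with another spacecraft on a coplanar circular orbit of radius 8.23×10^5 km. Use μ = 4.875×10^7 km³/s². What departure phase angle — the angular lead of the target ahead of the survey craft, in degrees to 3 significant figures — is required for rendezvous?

φ = 103°

Transfer-ellipse semi-major axis a_t = (r₁ + r₂)/2 = (1.140×10^5 + 8.230×10^5)/2 = 4.685×10^5 km.
The half-period of the transfer ellipse is t = π√(a_t³/μ) = 1.4429×10^5 s.
Target angular speed ω₂ = √(μ/r₂³) = 9.3516×10^-6 rad/s.
Angle swept by the target during transfer: ω₂·t = 1.3493 rad = 77.31°.
The survey craft traverses 180° on the transfer ellipse, so the target must lead by 180° − 77.31° = 103°.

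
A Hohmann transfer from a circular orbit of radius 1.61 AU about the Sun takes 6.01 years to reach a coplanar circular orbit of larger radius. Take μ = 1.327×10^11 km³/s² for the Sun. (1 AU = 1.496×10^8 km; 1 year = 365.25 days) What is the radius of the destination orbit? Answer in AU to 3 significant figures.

In km: r₁ = 1.61 × 1.496×10^8 = 2.40856×10^8 km.
Transfer time t = 6.01 years × 365.25 × 86400 s = 1.89661176×10^8 s, and t = π√(a_t³/μ).
So a_t = (μ t²/π²)^(1/3) = (1.327×10^11 × (1.89661176×10^8)² / π²)^(1/3) = 7.8495×10^8 km.
Since a_t = (r₁ + r₂)/2, r₂ = 2a_t − r₁ = 2×7.8495×10^8 − 2.40856×10^8 = 1.329044×10^9 km.
In AU: r₂ = 1.329044×10^9 / 1.496×10^8 = 8.88 AU.

r₂ = 8.88 AU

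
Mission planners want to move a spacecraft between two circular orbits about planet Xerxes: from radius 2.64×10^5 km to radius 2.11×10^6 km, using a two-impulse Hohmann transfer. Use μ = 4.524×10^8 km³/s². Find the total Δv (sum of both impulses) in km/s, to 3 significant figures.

Semi-major axis of the transfer orbit: a_t = (2.640×10^5 + 2.110×10^6)/2 = 1.187×10^6 km.
Circular speed at r₁: v₁ = √(μ/r₁) = √(4.524×10^8/2.640×10^5) = 41.396 km/s.
Transfer-orbit speed at r₁ (v² = μ(2/r − 1/a)): v_p = √[μ(2/r₁ − 1/a_t)] = 55.192 km/s.
First burn Δv₁ = |v_p − v₁| = 13.796 km/s.
Circular speed at r₂: v₂ = √(μ/r₂) = 14.64266 km/s.
Transfer-orbit speed at r₂: v_a = √[μ(2/r₂ − 1/a_t)] = 6.905525 km/s.
Second burn Δv₂ = |v₂ − v_a| = 7.7371 km/s.
Total Δv = Δv₁ + Δv₂ = 21.53 km/s.

Δv = 21.5 km/s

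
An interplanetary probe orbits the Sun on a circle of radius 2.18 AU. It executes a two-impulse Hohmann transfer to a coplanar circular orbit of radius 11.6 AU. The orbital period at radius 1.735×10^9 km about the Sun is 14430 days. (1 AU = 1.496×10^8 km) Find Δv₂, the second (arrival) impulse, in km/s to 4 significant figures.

Δv₂ = 3.825 km/s

From Kepler's third law T² = 4π²r³/μ at r = 1.735×10^9 km, T = 14430 days = 14430 × 86400 s = 1.246752×10^9 s: μ = 4π²r³/T² = 1.32647×10^11 km³/s².
In km: r₁ = 2.18 × 1.496×10^8 = 3.26128×10^8 km; r₂ = 11.6 × 1.496×10^8 = 1.73536×10^9 km.
The Hohmann ellipse has a_t = (r₁ + r₂)/2 = 1.030744×10^9 km.
Circular speed at r = 1.73536×10^9 km: v_c = √(μ/r) = 8.743 km/s.
Transfer-orbit speed at the same r (vis-viva, a = a_t): v_t = √[μ(2/r − 1/a_t)] = 4.918 km/s.
Δv₂ = |v_t − v_c| = |4.918 − 8.743| = 3.825 km/s.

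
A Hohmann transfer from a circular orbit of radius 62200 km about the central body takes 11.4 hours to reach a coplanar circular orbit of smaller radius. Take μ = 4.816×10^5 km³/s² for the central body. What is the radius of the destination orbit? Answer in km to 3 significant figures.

r₂ = 24800 km

Transfer time t = 11.4 hours = 41040 s, and t = π√(a_t³/μ).
So a_t = (μ t²/π²)^(1/3) = (4.816×10^5 × (41040)² / π²)^(1/3) = 43478 km.
Since a_t = (r₁ + r₂)/2, r₂ = 2a_t − r₁ = 2×43478 − 62200 = 24756 km.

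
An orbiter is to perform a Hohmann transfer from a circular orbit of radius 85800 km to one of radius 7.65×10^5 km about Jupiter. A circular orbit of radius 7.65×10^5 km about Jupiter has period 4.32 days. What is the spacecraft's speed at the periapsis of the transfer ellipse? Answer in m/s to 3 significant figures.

From Kepler's third law T² = 4π²r³/μ at r = 7.65×10^5 km, T = 4.32 days = 4.32 × 86400 s = 3.73248×10^5 s: μ = 4π²r³/T² = 1.26867×10^8 km³/s².
Semi-major axis of the transfer orbit: a_t = (85800 + 7.650×10^5)/2 = 4.254×10^5 km.
At periapsis, r = 85800 km.
Applying v² = μ(2/r − 1/a_t): v = 51.57 km/s.

v = 51600 m/s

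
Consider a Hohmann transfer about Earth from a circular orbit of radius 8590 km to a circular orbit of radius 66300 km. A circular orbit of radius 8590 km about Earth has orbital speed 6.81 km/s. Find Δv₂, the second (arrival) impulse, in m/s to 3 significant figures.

From the circular-orbit relation v² = μ/r at r = 8590 km: μ = v²r = (6.81)² × 8590 = 3.98371×10^5 km³/s².
Semi-major axis of the transfer orbit: a_t = (8590 + 66300)/2 = 37445 km.
Circular speed at r = 66300 km: v_c = √(μ/r) = 2.451 km/s.
Transfer-orbit speed at the same r (vis-viva, a = a_t): v_t = √[μ(2/r − 1/a_t)] = 1.174 km/s.
Δv₂ = |v_t − v_c| = |1.174 − 2.451| = 1.277 km/s.

Δv₂ = 1280 m/s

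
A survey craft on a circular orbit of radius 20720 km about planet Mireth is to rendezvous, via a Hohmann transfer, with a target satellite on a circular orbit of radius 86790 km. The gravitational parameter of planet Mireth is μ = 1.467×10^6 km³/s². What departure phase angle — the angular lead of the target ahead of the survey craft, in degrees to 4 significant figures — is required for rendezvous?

φ = 92.26°

Transfer-ellipse semi-major axis a_t = (r₁ + r₂)/2 = (20720 + 86790)/2 = 53755 km.
Transfer time t = π√(a_t³/μ) = 32326.8 s.
The target's mean motion on its circular orbit is ω₂ = √(μ/r₂³) = 4.73708×10^-5 rad/s.
Angle swept by the target during transfer: ω₂·t = 1.5313 rad = 87.74°.
The survey craft traverses 180° on the transfer ellipse, so the target must lead by 180° − 87.74° = 92.26°.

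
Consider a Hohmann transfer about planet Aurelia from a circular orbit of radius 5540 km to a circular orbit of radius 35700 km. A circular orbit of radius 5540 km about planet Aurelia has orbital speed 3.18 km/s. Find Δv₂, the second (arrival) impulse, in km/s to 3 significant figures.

From the circular-orbit relation v² = μ/r at r = 5540 km: μ = v²r = (3.18)² × 5540 = 56022.7 km³/s².
The Hohmann ellipse has a_t = (r₁ + r₂)/2 = 20620 km.
Circular speed at r = 35700 km: v_c = √(μ/r) = 1.2527 km/s.
Vis-viva on the transfer ellipse at r = 35700 km gives v_t = √[μ(2/r − 1/a_t)] = 0.64932 km/s.
Δv₂ = |v_t − v_c| = |0.64932 − 1.2527| = 0.6034 km/s.

Δv₂ = 0.603 km/s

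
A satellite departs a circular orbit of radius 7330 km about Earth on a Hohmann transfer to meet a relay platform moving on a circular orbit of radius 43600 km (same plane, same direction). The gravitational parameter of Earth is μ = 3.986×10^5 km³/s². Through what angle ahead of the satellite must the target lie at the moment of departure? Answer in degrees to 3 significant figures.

Transfer-ellipse semi-major axis a_t = (r₁ + r₂)/2 = (7330 + 43600)/2 = 25465 km.
Transfer time t = π√(a_t³/μ) = 20220.7 s.
The target's mean motion on its circular orbit is ω₂ = √(μ/r₂³) = 6.93488×10^-5 rad/s.
Angle swept by the target during transfer: ω₂·t = 1.40228 rad = 80.34°.
The satellite traverses 180° on the transfer ellipse, so the target must lead by 180° − 80.34° = 99.7°.

φ = 99.7°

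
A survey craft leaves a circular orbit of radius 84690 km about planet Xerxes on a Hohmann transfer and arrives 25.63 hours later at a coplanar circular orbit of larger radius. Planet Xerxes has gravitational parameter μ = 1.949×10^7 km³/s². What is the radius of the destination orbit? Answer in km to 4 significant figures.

Transfer time t = 25.63 hours = 92268 s, and t = π√(a_t³/μ).
So a_t = (μ t²/π²)^(1/3) = (1.949×10^7 × (92268)² / π²)^(1/3) = 2.5618×10^5 km.
Since a_t = (r₁ + r₂)/2, r₂ = 2a_t − r₁ = 2×2.5618×10^5 − 84690 = 4.2767×10^5 km.

r₂ = 4.277×10^5 km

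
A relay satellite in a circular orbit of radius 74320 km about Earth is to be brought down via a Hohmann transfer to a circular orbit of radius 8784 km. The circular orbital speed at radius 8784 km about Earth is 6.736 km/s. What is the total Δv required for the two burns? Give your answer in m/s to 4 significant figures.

From the circular-orbit relation v² = μ/r at r = 8784 km: μ = v²r = (6.736)² × 8784 = 3.98563×10^5 km³/s².
Transfer-ellipse semi-major axis a_t = (r₁ + r₂)/2 = (74320 + 8784)/2 = 41552 km.
Circular speed at r₁: v₁ = √(μ/r₁) = √(3.98563×10^5/74320) = 2.316 km/s.
Transfer-orbit speed at r₁ (vis-viva): v_a = √[μ(2/r₁ − 1/a_t)] = 1.065 km/s.
First burn Δv₁ = |v_a − v₁| = 1.251 km/s.
At r₂, v₂ = √(μ/r₂) = 6.736 km/s.
Transfer-orbit speed at r₂: v_p = √[μ(2/r₂ − 1/a_t)] = 9.009 km/s.
Second burn Δv₂ = |v₂ − v_p| = 2.273 km/s.
Total Δv = Δv₁ + Δv₂ = 3.524 km/s.

Δv = 3524 m/s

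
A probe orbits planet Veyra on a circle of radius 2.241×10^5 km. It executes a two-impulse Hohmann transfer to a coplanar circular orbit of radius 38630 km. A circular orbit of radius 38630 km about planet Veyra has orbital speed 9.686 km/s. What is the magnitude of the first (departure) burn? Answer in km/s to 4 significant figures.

Δv₁ = 1.841 km/s

From the circular-orbit relation v² = μ/r at r = 38630 km: μ = v²r = (9.686)² × 38630 = 3.62421×10^6 km³/s².
Semi-major axis of the transfer orbit: a_t = (2.241×10^5 + 38630)/2 = 1.31365×10^5 km.
Circular speed at r = 2.241×10^5 km: v_c = √(μ/r) = 4.0215 km/s.
Transfer-orbit speed at the same r (vis-viva, a = a_t): v_t = √[μ(2/r − 1/a_t)] = 2.1808 km/s.
Δv₁ = |v_t − v_c| = |2.1808 − 4.0215| = 1.841 km/s.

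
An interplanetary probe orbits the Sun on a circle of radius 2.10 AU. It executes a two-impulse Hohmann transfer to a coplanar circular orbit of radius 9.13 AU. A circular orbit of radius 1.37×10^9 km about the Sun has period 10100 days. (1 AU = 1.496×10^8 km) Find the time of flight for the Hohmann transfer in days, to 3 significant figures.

From Kepler's third law T² = 4π²r³/μ at r = 1.37×10^9 km, T = 10100 days = 10100 × 86400 s = 8.7264×10^8 s: μ = 4π²r³/T² = 1.33306×10^11 km³/s².
In km: r₁ = 2.10 × 1.496×10^8 = 3.1416×10^8 km; r₂ = 9.13 × 1.496×10^8 = 1.365848×10^9 km.
Transfer-ellipse semi-major axis a_t = (r₁ + r₂)/2 = (3.1416×10^8 + 1.365848×10^9)/2 = 8.40004×10^8 km.
By Kepler's third law the transfer-orbit period is T = 2π√(a_t³/μ), so t = T/2 = 2.095×10^8 s.
Converting: 2.095×10^8 s ÷ 86400 s/day = 2420 days.

t = 2420 days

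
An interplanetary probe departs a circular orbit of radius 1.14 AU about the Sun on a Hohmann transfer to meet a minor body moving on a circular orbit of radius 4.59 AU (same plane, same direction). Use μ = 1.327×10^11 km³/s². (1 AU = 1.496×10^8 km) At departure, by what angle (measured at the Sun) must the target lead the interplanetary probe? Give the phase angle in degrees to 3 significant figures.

φ = 91.2°

In km: r₁ = 1.14 × 1.496×10^8 = 1.70544×10^8 km; r₂ = 4.59 × 1.496×10^8 = 6.86664×10^8 km.
Semi-major axis of the transfer orbit: a_t = (1.70544×10^8 + 6.86664×10^8)/2 = 4.28604×10^8 km.
Transfer time t = π√(a_t³/μ) = 7.6524×10^7 s.
The target's mean motion on its circular orbit is ω₂ = √(μ/r₂³) = 2.0245×10^-8 rad/s.
Angle swept by the target during transfer: ω₂·t = 1.5492 rad = 88.76°.
Arrival is 180° from departure on the ellipse, so φ = 180° − 88.76° = 91.2°.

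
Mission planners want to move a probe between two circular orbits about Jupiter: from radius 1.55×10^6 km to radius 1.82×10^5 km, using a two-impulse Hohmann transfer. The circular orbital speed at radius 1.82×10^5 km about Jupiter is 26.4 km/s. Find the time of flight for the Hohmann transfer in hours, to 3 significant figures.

From the circular-orbit relation v² = μ/r at r = 1.82×10^5 km: μ = v²r = (26.4)² × 1.82×10^5 = 1.26847×10^8 km³/s².
Semi-major axis of the transfer orbit: a_t = (1.550×10^6 + 1.820×10^5)/2 = 8.660×10^5 km.
Half the transfer-orbit period gives t = π√(a_t³/μ) = 2.248×10^5 s.
Converting: 2.248×10^5 s ÷ 3600 s/hour = 62.4 hours.

t = 62.4 hours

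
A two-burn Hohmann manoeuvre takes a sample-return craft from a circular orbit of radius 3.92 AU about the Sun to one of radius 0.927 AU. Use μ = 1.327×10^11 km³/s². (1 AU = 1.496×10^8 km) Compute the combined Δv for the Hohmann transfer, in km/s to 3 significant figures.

Δv = 14.1 km/s

In km: r₁ = 3.92 × 1.496×10^8 = 5.86432×10^8 km; r₂ = 0.927 × 1.496×10^8 = 1.386792×10^8 km.
The Hohmann ellipse has a_t = (r₁ + r₂)/2 = 3.625556×10^8 km.
At r₁ the circular-orbit speed is v₁ = √(μ/r₁) = 15.0427 km/s.
On the transfer ellipse at r₁, vis-viva equation gives v_a = √[μ(2/r₁ − 1/a_t)] = 9.30347 km/s.
First burn Δv₁ = |v_a − v₁| = 5.739 km/s.
Circular speed at r₂: v₂ = √(μ/r₂) = 30.934 km/s.
Transfer-orbit speed at r₂: v_p = √[μ(2/r₂ − 1/a_t)] = 39.342 km/s.
Second burn Δv₂ = |v₂ − v_p| = 8.408 km/s.
Δv = Δv₁ + Δv₂ = 5.739 + 8.408 = 14.15 km/s.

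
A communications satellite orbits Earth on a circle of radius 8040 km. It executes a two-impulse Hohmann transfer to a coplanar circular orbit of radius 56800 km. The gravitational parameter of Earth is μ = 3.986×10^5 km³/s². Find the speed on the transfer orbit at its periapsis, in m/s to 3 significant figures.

v = 9320 m/s

Transfer-ellipse semi-major axis a_t = (r₁ + r₂)/2 = (8040 + 56800)/2 = 32420 km.
The periapsis of the transfer ellipse is at r = 8040 km.
Applying v² = μ(2/r − 1/a_t): v = 9.320 km/s.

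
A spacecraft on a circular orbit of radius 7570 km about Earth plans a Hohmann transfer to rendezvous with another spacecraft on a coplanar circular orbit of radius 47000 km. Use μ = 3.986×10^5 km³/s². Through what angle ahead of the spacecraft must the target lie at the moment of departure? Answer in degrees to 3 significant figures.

Semi-major axis of the transfer orbit: a_t = (7570 + 47000)/2 = 27285 km.
Transfer time t = π√(a_t³/μ) = 22427 s.
The target's mean motion on its circular orbit is ω₂ = √(μ/r₂³) = 6.1961×10^-5 rad/s.
Angle swept by the target during transfer: ω₂·t = 1.3896 rad = 79.62°.
Arrival is 180° from departure on the ellipse, so φ = 180° − 79.62° = 100°.

φ = 100°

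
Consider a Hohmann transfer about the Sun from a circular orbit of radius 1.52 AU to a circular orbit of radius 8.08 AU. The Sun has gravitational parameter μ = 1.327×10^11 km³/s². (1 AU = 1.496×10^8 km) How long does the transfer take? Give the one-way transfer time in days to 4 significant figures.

In km: r₁ = 1.52 × 1.496×10^8 = 2.27392×10^8 km; r₂ = 8.08 × 1.496×10^8 = 1.208768×10^9 km.
The Hohmann ellipse has a_t = (r₁ + r₂)/2 = 7.1808×10^8 km.
Transfer time t = π√(a_t³/μ) = π√((7.1808×10^8)³ / 1.327×10^11) = 1.6595×10^8 s.
Converting: 1.6595×10^8 s ÷ 86400 s/day = 1921 days.

t = 1921 days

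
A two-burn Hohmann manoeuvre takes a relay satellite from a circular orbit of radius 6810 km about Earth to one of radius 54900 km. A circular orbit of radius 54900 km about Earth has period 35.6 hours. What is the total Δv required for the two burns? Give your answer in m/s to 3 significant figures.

Δv = 3980 m/s

From Kepler's third law T² = 4π²r³/μ at r = 54900 km, T = 35.6 hours = 35.6 × 3600 s = 1.2816×10^5 s: μ = 4π²r³/T² = 3.97715×10^5 km³/s².
Semi-major axis of the transfer orbit: a_t = (6810 + 54900)/2 = 30855 km.
Circular speed at r₁: v₁ = √(μ/r₁) = √(3.97715×10^5/6810) = 7.6421 km/s.
On the transfer ellipse at r₁, vis-viva equation gives v_p = √[μ(2/r₁ − 1/a_t)] = 10.194 km/s.
First burn Δv₁ = |v_p − v₁| = 2.552 km/s.
At r₂, v₂ = √(μ/r₂) = 2.6915 km/s.
Transfer-orbit speed at r₂: v_a = √[μ(2/r₂ − 1/a_t)] = 1.2645 km/s.
Second burn Δv₂ = |v₂ − v_a| = 1.427 km/s.
Δv = Δv₁ + Δv₂ = 2.552 + 1.427 = 3.979 km/s.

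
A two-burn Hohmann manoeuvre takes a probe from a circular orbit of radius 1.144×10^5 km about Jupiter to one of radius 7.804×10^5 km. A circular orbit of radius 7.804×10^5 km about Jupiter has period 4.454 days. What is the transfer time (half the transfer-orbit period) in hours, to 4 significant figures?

t = 23.20 hours

From Kepler's third law T² = 4π²r³/μ at r = 7.804×10^5 km, T = 4.454 days = 4.454 × 86400 s = 3.848256×10^5 s: μ = 4π²r³/T² = 1.26702×10^8 km³/s².
Semi-major axis of the transfer orbit: a_t = (1.144×10^5 + 7.804×10^5)/2 = 4.474×10^5 km.
By Kepler's third law the transfer-orbit period is T = 2π√(a_t³/μ), so t = T/2 = 83520 s.
Converting: 83520 s ÷ 3600 s/hour = 23.20 hours.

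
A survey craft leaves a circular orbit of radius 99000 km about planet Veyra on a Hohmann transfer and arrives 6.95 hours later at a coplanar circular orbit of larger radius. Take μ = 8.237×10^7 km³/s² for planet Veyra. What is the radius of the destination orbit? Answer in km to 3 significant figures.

Transfer time t = 6.95 hours = 25020 s, and t = π√(a_t³/μ).
So a_t = (μ t²/π²)^(1/3) = (8.237×10^7 × (25020)² / π²)^(1/3) = 1.7352×10^5 km.
Since a_t = (r₁ + r₂)/2, r₂ = 2a_t − r₁ = 2×1.7352×10^5 − 99000 = 2.4804×10^5 km.

r₂ = 2.48×10^5 km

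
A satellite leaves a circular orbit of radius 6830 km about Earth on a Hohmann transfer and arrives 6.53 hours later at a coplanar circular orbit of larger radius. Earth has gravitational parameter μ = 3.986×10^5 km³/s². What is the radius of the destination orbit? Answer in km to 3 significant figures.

r₂ = 49500 km

Transfer time t = 6.53 hours = 23508 s, and t = π√(a_t³/μ).
So a_t = (μ t²/π²)^(1/3) = (3.986×10^5 × (23508)² / π²)^(1/3) = 28155 km.
Since a_t = (r₁ + r₂)/2, r₂ = 2a_t − r₁ = 2×28155 − 6830 = 49480 km.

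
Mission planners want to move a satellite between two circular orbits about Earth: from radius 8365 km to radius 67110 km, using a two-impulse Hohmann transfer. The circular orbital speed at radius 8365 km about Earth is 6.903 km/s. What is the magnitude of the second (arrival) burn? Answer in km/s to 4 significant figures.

From the circular-orbit relation v² = μ/r at r = 8365 km: μ = v²r = (6.903)² × 8365 = 3.98604×10^5 km³/s².
The Hohmann ellipse has a_t = (r₁ + r₂)/2 = 37737.5 km.
Circular speed at r = 67110 km: v_c = √(μ/r) = 2.437 km/s.
Transfer-orbit speed at the same r (vis-viva, a = a_t): v_t = √[μ(2/r − 1/a_t)] = 1.147 km/s.
Δv₂ = |v_t − v_c| = |1.147 − 2.437| = 1.290 km/s.

Δv₂ = 1.290 km/s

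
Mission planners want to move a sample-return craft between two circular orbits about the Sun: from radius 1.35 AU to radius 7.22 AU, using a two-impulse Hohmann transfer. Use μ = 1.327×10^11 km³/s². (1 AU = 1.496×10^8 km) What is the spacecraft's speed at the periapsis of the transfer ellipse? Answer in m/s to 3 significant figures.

In km: r₁ = 1.35 × 1.496×10^8 = 2.0196×10^8 km; r₂ = 7.22 × 1.496×10^8 = 1.080112×10^9 km.
Transfer-ellipse semi-major axis a_t = (r₁ + r₂)/2 = (2.0196×10^8 + 1.080112×10^9)/2 = 6.41036×10^8 km.
The periapsis of the transfer ellipse is at r = 2.0196×10^8 km.
Applying v² = μ(2/r − 1/a_t): v = 33.27 km/s.

v = 33300 m/s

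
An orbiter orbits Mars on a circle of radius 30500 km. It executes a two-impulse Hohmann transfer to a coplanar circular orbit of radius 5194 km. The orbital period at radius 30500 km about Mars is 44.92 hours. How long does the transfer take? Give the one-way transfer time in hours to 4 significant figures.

t = 10.05 hours

From Kepler's third law T² = 4π²r³/μ at r = 30500 km, T = 44.92 hours = 44.92 × 3600 s = 1.61712×10^5 s: μ = 4π²r³/T² = 42832.6 km³/s².
The Hohmann ellipse has a_t = (r₁ + r₂)/2 = 17847 km.
Transfer time t = π√(a_t³/μ) = π√((17847)³ / 42832.6) = 36190 s.
Converting: 36190 s ÷ 3600 s/hour = 10.05 hours.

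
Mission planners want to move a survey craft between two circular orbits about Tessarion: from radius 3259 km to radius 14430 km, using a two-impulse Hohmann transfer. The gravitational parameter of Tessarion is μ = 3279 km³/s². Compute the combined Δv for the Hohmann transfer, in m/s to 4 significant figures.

Δv = 465.5 m/s

The Hohmann ellipse has a_t = (r₁ + r₂)/2 = 8844.5 km.
Circular speed at r₁: v₁ = √(μ/r₁) = √(3279/3259) = 1.00306 km/s.
On the transfer ellipse at r₁, vis-viva equation gives v_p = √[μ(2/r₁ − 1/a_t)] = 1.28122 km/s.
First burn Δv₁ = |v_p − v₁| = 0.2782 km/s.
At r₂, v₂ = √(μ/r₂) = 0.4767 km/s.
Transfer-orbit speed at r₂: v_a = √[μ(2/r₂ − 1/a_t)] = 0.2894 km/s.
Second burn Δv₂ = |v₂ − v_a| = 0.1873 km/s.
Total Δv = Δv₁ + Δv₂ = 0.4655 km/s.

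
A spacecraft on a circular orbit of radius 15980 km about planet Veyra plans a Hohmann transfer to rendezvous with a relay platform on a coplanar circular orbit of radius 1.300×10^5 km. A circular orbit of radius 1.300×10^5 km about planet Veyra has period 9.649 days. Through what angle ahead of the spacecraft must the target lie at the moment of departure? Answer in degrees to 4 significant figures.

φ = 104.3°

From Kepler's third law T² = 4π²r³/μ at r = 1.300×10^5 km, T = 9.649 days = 9.649 × 86400 s = 8.336736×10^5 s: μ = 4π²r³/T² = 1.24795×10^5 km³/s².
Transfer-ellipse semi-major axis a_t = (r₁ + r₂)/2 = (15980 + 1.300×10^5)/2 = 72990 km.
Transfer time t = π√(a_t³/μ) = 1.7537×10^5 s.
Target angular speed ω₂ = √(μ/r₂³) = 7.5367×10^-6 rad/s.
Angle swept by the target during transfer: ω₂·t = 1.3217 rad = 75.73°.
Arrival is 180° from departure on the ellipse, so φ = 180° − 75.73° = 104.3°.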